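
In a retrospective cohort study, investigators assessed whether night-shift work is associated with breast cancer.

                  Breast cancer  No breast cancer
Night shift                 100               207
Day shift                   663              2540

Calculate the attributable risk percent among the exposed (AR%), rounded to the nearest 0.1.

Cells: a = 100, b = 207, c = 663, d = 2540.
Risk in exposed = 100/307 = 0.32573; risk in unexposed = 663/3203 = 0.20699.
RR = 0.32573/0.20699 = 1.57364
AR% = (RR − 1)/RR × 100 = (1.57364 − 1)/1.57364 × 100 = 36.4530%

36.5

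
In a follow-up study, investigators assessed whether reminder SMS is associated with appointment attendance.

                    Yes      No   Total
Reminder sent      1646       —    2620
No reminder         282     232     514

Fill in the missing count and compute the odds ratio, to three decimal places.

1.390

The missing cell is in the exposed row: 2620 − 1646 = 974.
So a = 1646, b = 974, c = 282, d = 232.
OR = (a·d)/(b·c) = (1646 × 232) / (974 × 282) = 381872 / 274668 = 1.39030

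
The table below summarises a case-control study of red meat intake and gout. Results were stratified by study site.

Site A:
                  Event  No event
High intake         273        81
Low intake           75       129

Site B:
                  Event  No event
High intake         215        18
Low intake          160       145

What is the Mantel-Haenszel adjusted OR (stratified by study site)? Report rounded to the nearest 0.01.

7.45

OR_MH = Σ(aᵢdᵢ/nᵢ) / Σ(bᵢcᵢ/nᵢ), where nᵢ is the stratum total.
Stratum 1 (Site A): n = 558; a·d/n = 273·129/558 = 63.1129; b·c/n = 81·75/558 = 10.8871
Stratum 2 (Site B): n = 538; a·d/n = 215·145/538 = 57.9461; b·c/n = 18·160/538 = 5.3532
OR_MH = (63.1129 + 57.9461) / (10.8871 + 5.3532) = 121.0590 / 16.2403 = 7.45425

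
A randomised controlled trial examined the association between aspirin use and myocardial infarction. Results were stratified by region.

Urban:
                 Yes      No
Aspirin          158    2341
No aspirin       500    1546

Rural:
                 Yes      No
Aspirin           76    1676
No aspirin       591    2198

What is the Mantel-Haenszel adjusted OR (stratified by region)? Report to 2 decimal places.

0.19

OR_MH = Σ(aᵢdᵢ/nᵢ) / Σ(bᵢcᵢ/nᵢ), where nᵢ is the stratum total.
Stratum 1 (Urban): n = 4545; a·d/n = 158·1546/4545 = 53.7443; b·c/n = 2341·500/4545 = 257.5358
Stratum 2 (Rural): n = 4541; a·d/n = 76·2198/4541 = 36.7866; b·c/n = 1676·591/4541 = 218.1273
OR_MH = (53.7443 + 36.7866) / (257.5358 + 218.1273) = 90.5309 / 475.6630 = 0.19033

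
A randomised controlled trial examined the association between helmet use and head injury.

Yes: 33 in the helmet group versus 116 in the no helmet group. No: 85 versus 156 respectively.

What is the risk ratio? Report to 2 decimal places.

0.66

From the description: a = 33, b = 85, c = 116, d = 156.
Risk in exposed = 33/118 = 0.27966; risk in unexposed = 116/272 = 0.42647.
RR = 0.27966 / 0.42647 = 0.65576
The risk is 34% lower among the exposed than among the unexposed.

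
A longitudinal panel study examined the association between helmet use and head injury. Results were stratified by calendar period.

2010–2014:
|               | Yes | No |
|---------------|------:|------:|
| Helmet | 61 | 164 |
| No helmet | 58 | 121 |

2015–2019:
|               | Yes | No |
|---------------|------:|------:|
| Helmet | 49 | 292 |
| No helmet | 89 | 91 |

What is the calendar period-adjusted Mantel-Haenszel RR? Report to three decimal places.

RR_MH = Σ(aᵢ·n₀ᵢ/nᵢ) / Σ(cᵢ·n₁ᵢ/nᵢ), with n₁ᵢ = aᵢ+bᵢ (exposed), n₀ᵢ = cᵢ+dᵢ (unexposed), nᵢ = n₁ᵢ+n₀ᵢ.
Stratum 1 (2010–2014): n₁ = 225, n₀ = 179, n = 404; a·n₀/n = 61·179/404 = 27.0272; c·n₁/n = 58·225/404 = 32.3020
Stratum 2 (2015–2019): n₁ = 341, n₀ = 180, n = 521; a·n₀/n = 49·180/521 = 16.9290; c·n₁/n = 89·341/521 = 58.2514
RR_MH = (27.0272 + 16.9290) / (32.3020 + 58.2514) = 43.9562 / 90.5534 = 0.48542

0.485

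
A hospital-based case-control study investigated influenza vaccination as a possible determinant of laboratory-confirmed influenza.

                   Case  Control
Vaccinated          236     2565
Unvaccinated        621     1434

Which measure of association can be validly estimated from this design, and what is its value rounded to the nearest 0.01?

Cells: a = 236, b = 2565, c = 621, d = 1434.
This is a hospital-based case-control study: participants were sampled on outcome status, so risks in the source population cannot be estimated directly — relative risk is not valid here. The odds ratio is the appropriate measure.
OR = (a·d)/(b·c) = (236 × 1434) / (2565 × 621) = 338424 / 1592865 = 0.21246

0.21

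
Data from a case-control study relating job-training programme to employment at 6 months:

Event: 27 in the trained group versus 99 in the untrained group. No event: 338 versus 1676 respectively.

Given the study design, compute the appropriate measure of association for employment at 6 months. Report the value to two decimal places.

1.35

From the description: a = 27, b = 338, c = 99, d = 1676.
This is a case-control study: participants were sampled on outcome status, so risks in the source population cannot be estimated directly — relative risk is not valid here. The odds ratio is the appropriate measure.
OR = (a·d)/(b·c) = (27 × 1676) / (338 × 99) = 45252 / 33462 = 1.35234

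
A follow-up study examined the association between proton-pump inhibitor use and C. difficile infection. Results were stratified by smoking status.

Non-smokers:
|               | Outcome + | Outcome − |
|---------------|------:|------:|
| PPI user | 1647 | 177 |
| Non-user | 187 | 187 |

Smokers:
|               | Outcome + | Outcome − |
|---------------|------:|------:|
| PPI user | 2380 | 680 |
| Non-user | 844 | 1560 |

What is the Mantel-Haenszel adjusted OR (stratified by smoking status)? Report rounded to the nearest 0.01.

6.82

OR_MH = Σ(aᵢdᵢ/nᵢ) / Σ(bᵢcᵢ/nᵢ), where nᵢ is the stratum total.
Stratum 1 (Non-smokers): n = 2198; a·d/n = 1647·187/2198 = 140.1224; b·c/n = 177·187/2198 = 15.0587
Stratum 2 (Smokers): n = 5464; a·d/n = 2380·1560/5464 = 679.5022; b·c/n = 680·844/5464 = 105.0366
OR_MH = (140.1224 + 679.5022) / (15.0587 + 105.0366) = 819.6246 / 120.0953 = 6.82479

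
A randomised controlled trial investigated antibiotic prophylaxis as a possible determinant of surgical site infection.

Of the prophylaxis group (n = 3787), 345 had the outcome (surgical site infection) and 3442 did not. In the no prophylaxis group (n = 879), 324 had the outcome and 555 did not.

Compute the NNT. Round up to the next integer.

Risk in treated group = 345/3787 = 0.09110; risk in control = 324/879 = 0.36860.
Absolute risk reduction = 0.36860 − 0.09110 = 0.27750
NNT = 1 / ARR = 1 / 0.27750 = 3.604 → round up → 4

4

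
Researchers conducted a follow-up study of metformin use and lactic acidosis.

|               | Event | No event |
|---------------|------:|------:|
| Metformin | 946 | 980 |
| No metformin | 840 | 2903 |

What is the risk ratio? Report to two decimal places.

Cells: a = 946, b = 980, c = 840, d = 2903.
Risk in exposed = 946/1926 = 0.49117; risk in unexposed = 840/3743 = 0.22442.
RR = 0.49117 / 0.22442 = 2.18865
The risk among the exposed is 2.19 times that among the unexposed.

2.19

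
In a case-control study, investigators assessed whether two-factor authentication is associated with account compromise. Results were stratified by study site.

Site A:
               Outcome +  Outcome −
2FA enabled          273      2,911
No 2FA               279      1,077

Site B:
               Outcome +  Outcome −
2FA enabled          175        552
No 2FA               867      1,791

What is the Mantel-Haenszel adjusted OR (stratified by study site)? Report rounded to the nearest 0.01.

0.49

OR_MH = Σ(aᵢdᵢ/nᵢ) / Σ(bᵢcᵢ/nᵢ), where nᵢ is the stratum total.
Stratum 1 (Site A): n = 4540; a·d/n = 273·1077/4540 = 64.7623; b·c/n = 2911·279/4540 = 178.8919
Stratum 2 (Site B): n = 3385; a·d/n = 175·1791/3385 = 92.5923; b·c/n = 552·867/3385 = 141.3838
OR_MH = (64.7623 + 92.5923) / (178.8919 + 141.3838) = 157.3547 / 320.2756 = 0.49131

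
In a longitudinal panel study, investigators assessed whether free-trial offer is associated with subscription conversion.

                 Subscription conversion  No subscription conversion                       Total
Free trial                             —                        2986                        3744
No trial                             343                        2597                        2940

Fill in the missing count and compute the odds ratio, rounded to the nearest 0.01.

The missing cell is in the exposed row: 3744 − 2986 = 758.
So a = 758, b = 2986, c = 343, d = 2597.
OR = (a·d)/(b·c) = (758 × 2597) / (2986 × 343) = 1968526 / 1024198 = 1.92202

1.92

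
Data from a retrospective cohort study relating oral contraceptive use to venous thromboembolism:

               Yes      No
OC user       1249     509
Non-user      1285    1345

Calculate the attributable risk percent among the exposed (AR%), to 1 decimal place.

Cells: a = 1249, b = 509, c = 1285, d = 1345.
Risk in exposed = 1249/1758 = 0.71047; risk in unexposed = 1285/2630 = 0.48859.
RR = 0.71047/0.48859 = 1.45411
AR% = (RR − 1)/RR × 100 = (1.45411 − 1)/1.45411 × 100 = 31.2292%

31.2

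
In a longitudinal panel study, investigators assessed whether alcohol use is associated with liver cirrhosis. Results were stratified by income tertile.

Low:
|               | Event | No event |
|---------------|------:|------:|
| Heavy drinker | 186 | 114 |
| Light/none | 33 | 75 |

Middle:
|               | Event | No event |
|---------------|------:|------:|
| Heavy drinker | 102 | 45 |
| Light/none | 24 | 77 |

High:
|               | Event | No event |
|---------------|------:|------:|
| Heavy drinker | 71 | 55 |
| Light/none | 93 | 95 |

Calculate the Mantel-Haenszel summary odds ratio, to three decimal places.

OR_MH = Σ(aᵢdᵢ/nᵢ) / Σ(bᵢcᵢ/nᵢ), where nᵢ is the stratum total.
Stratum 1 (Low): n = 408; a·d/n = 186·75/408 = 34.1912; b·c/n = 114·33/408 = 9.2206
Stratum 2 (Middle): n = 248; a·d/n = 102·77/248 = 31.6694; b·c/n = 45·24/248 = 4.3548
Stratum 3 (High): n = 314; a·d/n = 71·95/314 = 21.4809; b·c/n = 55·93/314 = 16.2898
OR_MH = (34.1912 + 31.6694 + 21.4809) / (9.2206 + 4.3548 + 16.2898) = 87.3414 / 29.8652 = 2.92452

2.925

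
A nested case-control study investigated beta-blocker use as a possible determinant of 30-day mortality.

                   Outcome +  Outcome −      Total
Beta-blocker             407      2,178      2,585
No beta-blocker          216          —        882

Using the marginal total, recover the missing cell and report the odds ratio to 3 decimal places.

0.576

The missing cell is in the unexposed row: 882 − 216 = 666.
So a = 407, b = 2178, c = 216, d = 666.
OR = (a·d)/(b·c) = (407 × 666) / (2178 × 216) = 271062 / 470448 = 0.57618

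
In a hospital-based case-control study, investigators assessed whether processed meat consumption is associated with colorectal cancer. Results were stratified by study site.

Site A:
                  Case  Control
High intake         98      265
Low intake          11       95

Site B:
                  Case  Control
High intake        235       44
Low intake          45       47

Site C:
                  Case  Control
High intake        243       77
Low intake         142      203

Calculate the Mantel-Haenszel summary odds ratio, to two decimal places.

OR_MH = Σ(aᵢdᵢ/nᵢ) / Σ(bᵢcᵢ/nᵢ), where nᵢ is the stratum total.
Stratum 1 (Site A): n = 469; a·d/n = 98·95/469 = 19.8507; b·c/n = 265·11/469 = 6.2154
Stratum 2 (Site B): n = 371; a·d/n = 235·47/371 = 29.7709; b·c/n = 44·45/371 = 5.3369
Stratum 3 (Site C): n = 665; a·d/n = 243·203/665 = 74.1789; b·c/n = 77·142/665 = 16.4421
OR_MH = (19.8507 + 29.7709 + 74.1789) / (6.2154 + 5.3369 + 16.4421) = 123.8006 / 27.9944 = 4.42234

4.42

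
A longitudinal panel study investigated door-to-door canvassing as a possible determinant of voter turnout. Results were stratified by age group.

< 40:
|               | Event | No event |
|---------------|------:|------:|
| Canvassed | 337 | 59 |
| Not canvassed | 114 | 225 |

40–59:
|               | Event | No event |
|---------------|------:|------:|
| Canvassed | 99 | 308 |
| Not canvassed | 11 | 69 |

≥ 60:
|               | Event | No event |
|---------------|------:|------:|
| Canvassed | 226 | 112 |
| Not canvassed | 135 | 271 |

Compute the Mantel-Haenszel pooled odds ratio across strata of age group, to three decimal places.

5.476

OR_MH = Σ(aᵢdᵢ/nᵢ) / Σ(bᵢcᵢ/nᵢ), where nᵢ is the stratum total.
Stratum 1 (< 40): n = 735; a·d/n = 337·225/735 = 103.1633; b·c/n = 59·114/735 = 9.1510
Stratum 2 (40–59): n = 487; a·d/n = 99·69/487 = 14.0267; b·c/n = 308·11/487 = 6.9569
Stratum 3 (≥ 60): n = 744; a·d/n = 226·271/744 = 82.3199; b·c/n = 112·135/744 = 20.3226
OR_MH = (103.1633 + 14.0267 + 82.3199) / (9.1510 + 6.9569 + 20.3226) = 199.5099 / 36.4305 = 5.47645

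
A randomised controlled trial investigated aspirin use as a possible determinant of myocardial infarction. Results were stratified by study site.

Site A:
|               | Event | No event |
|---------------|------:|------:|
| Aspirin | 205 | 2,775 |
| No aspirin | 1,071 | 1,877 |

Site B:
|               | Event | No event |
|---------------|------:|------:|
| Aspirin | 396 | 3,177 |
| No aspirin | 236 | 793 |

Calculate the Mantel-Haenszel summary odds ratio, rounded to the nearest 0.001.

0.200

OR_MH = Σ(aᵢdᵢ/nᵢ) / Σ(bᵢcᵢ/nᵢ), where nᵢ is the stratum total.
Stratum 1 (Site A): n = 5928; a·d/n = 205·1877/5928 = 64.9098; b·c/n = 2775·1071/5928 = 501.3537
Stratum 2 (Site B): n = 4602; a·d/n = 396·793/4602 = 68.2373; b·c/n = 3177·236/4602 = 162.9231
OR_MH = (64.9098 + 68.2373) / (501.3537 + 162.9231) = 133.1470 / 664.2768 = 0.20044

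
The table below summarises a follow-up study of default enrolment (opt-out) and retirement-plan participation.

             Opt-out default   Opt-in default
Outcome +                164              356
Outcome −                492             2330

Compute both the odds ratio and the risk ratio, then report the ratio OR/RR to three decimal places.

Reading the table with exposure as columns: a = 164 (Opt-out default, case), b = 492 (Opt-out default, non-case), c = 356 (Opt-in default, case), d = 2330.
OR = (164·2330)/(492·356) = 382120/175152 = 2.18165
Risk in exposed = 164/656 = 0.25000; risk in unexposed = 356/2686 = 0.13254; RR = 1.88624
OR/RR = 2.18165 / 1.88624 = 1.15661
The outcome is not rare, so the OR lies further from 1 than the RR.

1.157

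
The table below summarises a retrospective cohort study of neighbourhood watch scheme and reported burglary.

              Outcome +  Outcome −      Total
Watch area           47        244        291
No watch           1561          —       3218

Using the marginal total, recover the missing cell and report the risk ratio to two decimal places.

The missing cell is in the unexposed row: 3218 − 1561 = 1657.
So a = 47, b = 244, c = 1561, d = 1657.
RR = [a/(a+b)] / [c/(c+d)] = (47/291) / (1561/3218) = 0.16151/0.48508 = 0.33296

0.33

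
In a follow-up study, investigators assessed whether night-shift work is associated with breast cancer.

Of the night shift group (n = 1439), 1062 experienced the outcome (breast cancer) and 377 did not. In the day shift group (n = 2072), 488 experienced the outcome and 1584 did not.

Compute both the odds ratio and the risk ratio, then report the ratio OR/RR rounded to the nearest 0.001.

From the description: a = 1062, b = 377, c = 488, d = 1584.
OR = (1062·1584)/(377·488) = 1682208/183976 = 9.14363
Risk in exposed = 1062/1439 = 0.73801; risk in unexposed = 488/2072 = 0.23552; RR = 3.13353
OR/RR = 9.14363 / 3.13353 = 2.91800
The outcome is not rare, so the OR lies further from 1 than the RR.

2.918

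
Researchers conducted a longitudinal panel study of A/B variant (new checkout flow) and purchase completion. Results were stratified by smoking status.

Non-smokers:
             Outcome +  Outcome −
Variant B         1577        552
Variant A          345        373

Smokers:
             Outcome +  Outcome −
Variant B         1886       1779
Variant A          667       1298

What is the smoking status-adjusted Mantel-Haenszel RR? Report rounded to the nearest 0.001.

1.526

RR_MH = Σ(aᵢ·n₀ᵢ/nᵢ) / Σ(cᵢ·n₁ᵢ/nᵢ), with n₁ᵢ = aᵢ+bᵢ (exposed), n₀ᵢ = cᵢ+dᵢ (unexposed), nᵢ = n₁ᵢ+n₀ᵢ.
Stratum 1 (Non-smokers): n₁ = 2129, n₀ = 718, n = 2847; a·n₀/n = 1577·718/2847 = 397.7120; c·n₁/n = 345·2129/2847 = 257.9926
Stratum 2 (Smokers): n₁ = 3665, n₀ = 1965, n = 5630; a·n₀/n = 1886·1965/5630 = 658.2575; c·n₁/n = 667·3665/5630 = 434.2016
RR_MH = (397.7120 + 658.2575) / (257.9926 + 434.2016) = 1055.9695 / 692.1942 = 1.52554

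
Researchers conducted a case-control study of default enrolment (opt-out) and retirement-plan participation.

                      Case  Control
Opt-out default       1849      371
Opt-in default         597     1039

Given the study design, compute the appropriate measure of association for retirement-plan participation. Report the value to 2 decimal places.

8.67

Cells: a = 1849, b = 371, c = 597, d = 1039.
This is a case-control study: participants were sampled on outcome status, so risks in the source population cannot be estimated directly — relative risk is not valid here. The odds ratio is the appropriate measure.
OR = (a·d)/(b·c) = (1849 × 1039) / (371 × 597) = 1921111 / 221487 = 8.67370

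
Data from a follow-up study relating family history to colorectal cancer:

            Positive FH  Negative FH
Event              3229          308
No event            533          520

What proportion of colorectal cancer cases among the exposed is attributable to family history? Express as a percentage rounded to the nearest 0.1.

Reading the table with exposure as columns: a = 3229 (Positive FH, case), b = 533 (Positive FH, non-case), c = 308 (Negative FH, case), d = 520.
Risk in exposed = 3229/3762 = 0.85832; risk in unexposed = 308/828 = 0.37198.
RR = 0.85832/0.37198 = 2.30743
AR% = (RR − 1)/RR × 100 = (2.30743 − 1)/2.30743 × 100 = 56.6618%

56.7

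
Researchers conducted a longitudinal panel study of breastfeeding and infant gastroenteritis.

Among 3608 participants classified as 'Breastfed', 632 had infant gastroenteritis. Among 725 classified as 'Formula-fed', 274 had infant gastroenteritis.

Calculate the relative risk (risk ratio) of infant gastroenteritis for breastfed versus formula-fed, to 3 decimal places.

0.463

From the description: a = 632, b = 2976, c = 274, d = 451.
Risk in exposed = 632/3608 = 0.17517; risk in unexposed = 274/725 = 0.37793.
RR = 0.17517 / 0.37793 = 0.46349
The risk is 54% lower among the exposed than among the unexposed.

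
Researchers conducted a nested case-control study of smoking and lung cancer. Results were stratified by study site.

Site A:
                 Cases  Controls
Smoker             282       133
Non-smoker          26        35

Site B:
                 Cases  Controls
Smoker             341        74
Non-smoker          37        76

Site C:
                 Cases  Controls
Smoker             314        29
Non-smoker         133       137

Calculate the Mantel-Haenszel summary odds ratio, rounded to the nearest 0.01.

OR_MH = Σ(aᵢdᵢ/nᵢ) / Σ(bᵢcᵢ/nᵢ), where nᵢ is the stratum total.
Stratum 1 (Site A): n = 476; a·d/n = 282·35/476 = 20.7353; b·c/n = 133·26/476 = 7.2647
Stratum 2 (Site B): n = 528; a·d/n = 341·76/528 = 49.0833; b·c/n = 74·37/528 = 5.1856
Stratum 3 (Site C): n = 613; a·d/n = 314·137/613 = 70.1762; b·c/n = 29·133/613 = 6.2920
OR_MH = (20.7353 + 49.0833 + 70.1762) / (7.2647 + 5.1856 + 6.2920) = 139.9948 / 18.7423 = 7.46945

7.47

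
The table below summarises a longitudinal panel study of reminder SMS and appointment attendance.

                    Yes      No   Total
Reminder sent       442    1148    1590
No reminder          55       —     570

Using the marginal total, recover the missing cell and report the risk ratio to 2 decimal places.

The missing cell is in the unexposed row: 570 − 55 = 515.
So a = 442, b = 1148, c = 55, d = 515.
RR = [a/(a+b)] / [c/(c+d)] = (442/1590) / (55/570) = 0.27799/0.09649 = 2.88096

2.88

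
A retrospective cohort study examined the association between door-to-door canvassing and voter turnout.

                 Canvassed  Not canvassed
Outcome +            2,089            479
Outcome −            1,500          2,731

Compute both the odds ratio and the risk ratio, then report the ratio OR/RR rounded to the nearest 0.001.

2.036

Reading the table with exposure as columns: a = 2089 (Canvassed, case), b = 1500 (Canvassed, non-case), c = 479 (Not canvassed, case), d = 2731.
OR = (2089·2731)/(1500·479) = 5705059/718500 = 7.94024
Risk in exposed = 2089/3589 = 0.58206; risk in unexposed = 479/3210 = 0.14922; RR = 3.90063
OR/RR = 7.94024 / 3.90063 = 2.03563
The outcome is not rare, so the OR lies further from 1 than the RR.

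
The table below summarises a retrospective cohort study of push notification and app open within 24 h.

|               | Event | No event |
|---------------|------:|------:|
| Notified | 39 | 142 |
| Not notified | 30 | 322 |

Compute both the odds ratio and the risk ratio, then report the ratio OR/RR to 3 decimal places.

Cells: a = 39, b = 142, c = 30, d = 322.
OR = (39·322)/(142·30) = 12558/4260 = 2.94789
Risk in exposed = 39/181 = 0.21547; risk in unexposed = 30/352 = 0.08523; RR = 2.52818
OR/RR = 2.94789 / 2.52818 = 1.16601
The outcome is not rare, so the OR lies further from 1 than the RR.

1.166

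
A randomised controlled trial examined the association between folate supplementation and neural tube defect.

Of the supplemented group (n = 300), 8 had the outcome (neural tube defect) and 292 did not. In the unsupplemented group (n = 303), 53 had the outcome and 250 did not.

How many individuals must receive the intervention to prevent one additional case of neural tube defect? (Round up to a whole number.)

7

Risk in treated group = 8/300 = 0.02667; risk in control = 53/303 = 0.17492.
Absolute risk reduction = 0.17492 − 0.02667 = 0.14825
NNT = 1 / ARR = 1 / 0.14825 = 6.745 → round up → 7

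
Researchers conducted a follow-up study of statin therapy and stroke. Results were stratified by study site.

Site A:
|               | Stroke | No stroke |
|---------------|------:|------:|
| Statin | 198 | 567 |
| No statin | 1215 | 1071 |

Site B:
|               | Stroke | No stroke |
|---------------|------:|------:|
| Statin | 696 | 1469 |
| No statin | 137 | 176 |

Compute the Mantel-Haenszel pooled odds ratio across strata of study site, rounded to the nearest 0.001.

OR_MH = Σ(aᵢdᵢ/nᵢ) / Σ(bᵢcᵢ/nᵢ), where nᵢ is the stratum total.
Stratum 1 (Site A): n = 3051; a·d/n = 198·1071/3051 = 69.5044; b·c/n = 567·1215/3051 = 225.7965
Stratum 2 (Site B): n = 2478; a·d/n = 696·176/2478 = 49.4334; b·c/n = 1469·137/2478 = 81.2159
OR_MH = (69.5044 + 49.4334) / (225.7965 + 81.2159) = 118.9378 / 307.0124 = 0.38740

0.387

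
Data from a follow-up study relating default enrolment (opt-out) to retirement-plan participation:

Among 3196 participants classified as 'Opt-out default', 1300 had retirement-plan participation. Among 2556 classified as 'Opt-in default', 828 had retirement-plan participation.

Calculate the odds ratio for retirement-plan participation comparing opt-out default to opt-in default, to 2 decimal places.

From the description: a = 1300, b = 1896, c = 828, d = 1728.
OR = (a·d)/(b·c) = (1300 × 1728) / (1896 × 828) = 2246400 / 1569888 = 1.43093
The odds of retirement-plan participation are about 1.43 times as high in the opt-out default group.

1.43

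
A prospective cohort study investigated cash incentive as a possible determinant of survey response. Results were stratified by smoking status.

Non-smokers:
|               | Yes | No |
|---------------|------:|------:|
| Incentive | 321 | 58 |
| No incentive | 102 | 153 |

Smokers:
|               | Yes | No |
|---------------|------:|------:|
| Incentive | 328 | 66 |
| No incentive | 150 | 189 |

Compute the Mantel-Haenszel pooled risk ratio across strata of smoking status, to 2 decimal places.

1.98

RR_MH = Σ(aᵢ·n₀ᵢ/nᵢ) / Σ(cᵢ·n₁ᵢ/nᵢ), with n₁ᵢ = aᵢ+bᵢ (exposed), n₀ᵢ = cᵢ+dᵢ (unexposed), nᵢ = n₁ᵢ+n₀ᵢ.
Stratum 1 (Non-smokers): n₁ = 379, n₀ = 255, n = 634; a·n₀/n = 321·255/634 = 129.1088; c·n₁/n = 102·379/634 = 60.9748
Stratum 2 (Smokers): n₁ = 394, n₀ = 339, n = 733; a·n₀/n = 328·339/733 = 151.6944; c·n₁/n = 150·394/733 = 80.6276
RR_MH = (129.1088 + 151.6944) / (60.9748 + 80.6276) = 280.8032 / 141.6023 = 1.98304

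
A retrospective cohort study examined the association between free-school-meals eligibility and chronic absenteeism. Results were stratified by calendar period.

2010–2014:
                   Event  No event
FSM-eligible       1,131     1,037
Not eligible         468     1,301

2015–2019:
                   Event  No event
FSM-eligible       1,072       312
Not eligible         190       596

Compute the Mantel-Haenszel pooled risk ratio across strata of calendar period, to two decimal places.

RR_MH = Σ(aᵢ·n₀ᵢ/nᵢ) / Σ(cᵢ·n₁ᵢ/nᵢ), with n₁ᵢ = aᵢ+bᵢ (exposed), n₀ᵢ = cᵢ+dᵢ (unexposed), nᵢ = n₁ᵢ+n₀ᵢ.
Stratum 1 (2010–2014): n₁ = 2168, n₀ = 1769, n = 3937; a·n₀/n = 1131·1769/3937 = 508.1887; c·n₁/n = 468·2168/3937 = 257.7150
Stratum 2 (2015–2019): n₁ = 1384, n₀ = 786, n = 2170; a·n₀/n = 1072·786/2170 = 388.2912; c·n₁/n = 190·1384/2170 = 121.1797
RR_MH = (508.1887 + 388.2912) / (257.7150 + 121.1797) = 896.4800 / 378.8947 = 2.36604

2.37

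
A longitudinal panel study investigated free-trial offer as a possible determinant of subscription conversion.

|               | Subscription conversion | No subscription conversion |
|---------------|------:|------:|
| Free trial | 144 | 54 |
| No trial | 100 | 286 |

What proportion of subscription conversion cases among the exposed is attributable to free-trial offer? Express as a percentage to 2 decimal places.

64.38

Cells: a = 144, b = 54, c = 100, d = 286.
Risk in exposed = 144/198 = 0.72727; risk in unexposed = 100/386 = 0.25907.
RR = 0.72727/0.25907 = 2.80727
AR% = (RR − 1)/RR × 100 = (2.80727 − 1)/2.80727 × 100 = 64.3782%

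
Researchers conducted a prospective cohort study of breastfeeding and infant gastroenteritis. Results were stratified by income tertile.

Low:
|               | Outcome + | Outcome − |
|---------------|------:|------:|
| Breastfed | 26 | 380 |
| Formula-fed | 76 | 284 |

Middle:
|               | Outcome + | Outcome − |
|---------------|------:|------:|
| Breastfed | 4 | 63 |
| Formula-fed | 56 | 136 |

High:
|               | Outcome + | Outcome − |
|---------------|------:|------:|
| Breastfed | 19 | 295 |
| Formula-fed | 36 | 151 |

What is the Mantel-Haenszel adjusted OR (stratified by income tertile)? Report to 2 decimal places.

OR_MH = Σ(aᵢdᵢ/nᵢ) / Σ(bᵢcᵢ/nᵢ), where nᵢ is the stratum total.
Stratum 1 (Low): n = 766; a·d/n = 26·284/766 = 9.6397; b·c/n = 380·76/766 = 37.7023
Stratum 2 (Middle): n = 259; a·d/n = 4·136/259 = 2.1004; b·c/n = 63·56/259 = 13.6216
Stratum 3 (High): n = 501; a·d/n = 19·151/501 = 5.7265; b·c/n = 295·36/501 = 21.1976
OR_MH = (9.6397 + 2.1004 + 5.7265) / (37.7023 + 13.6216 + 21.1976) = 17.4666 / 72.5216 = 0.24085

0.24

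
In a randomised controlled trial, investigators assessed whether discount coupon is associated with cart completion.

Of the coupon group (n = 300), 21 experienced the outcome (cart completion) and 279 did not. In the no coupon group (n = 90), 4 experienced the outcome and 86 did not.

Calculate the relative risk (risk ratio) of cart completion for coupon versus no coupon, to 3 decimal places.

From the description: a = 21, b = 279, c = 4, d = 86.
Risk in exposed = 21/300 = 0.07000; risk in unexposed = 4/90 = 0.04444.
RR = 0.07000 / 0.04444 = 1.57500
The risk among the exposed is 1.58 times that among the unexposed.

1.575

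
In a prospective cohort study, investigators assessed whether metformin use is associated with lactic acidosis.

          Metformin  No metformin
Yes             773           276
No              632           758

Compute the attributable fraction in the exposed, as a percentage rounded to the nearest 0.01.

Reading the table with exposure as columns: a = 773 (Metformin, case), b = 632 (Metformin, non-case), c = 276 (No metformin, case), d = 758.
Risk in exposed = 773/1405 = 0.55018; risk in unexposed = 276/1034 = 0.26692.
RR = 0.55018/0.26692 = 2.06117
AR% = (RR − 1)/RR × 100 = (2.06117 − 1)/2.06117 × 100 = 51.4840%

51.48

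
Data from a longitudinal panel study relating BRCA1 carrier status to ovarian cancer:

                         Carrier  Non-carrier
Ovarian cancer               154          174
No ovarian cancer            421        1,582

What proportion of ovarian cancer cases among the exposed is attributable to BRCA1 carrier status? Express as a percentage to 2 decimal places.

63.00

Reading the table with exposure as columns: a = 154 (Carrier, case), b = 421 (Carrier, non-case), c = 174 (Non-carrier, case), d = 1582.
Risk in exposed = 154/575 = 0.26783; risk in unexposed = 174/1756 = 0.09909.
RR = 0.26783/0.09909 = 2.70289
AR% = (RR − 1)/RR × 100 = (2.70289 − 1)/2.70289 × 100 = 63.0025%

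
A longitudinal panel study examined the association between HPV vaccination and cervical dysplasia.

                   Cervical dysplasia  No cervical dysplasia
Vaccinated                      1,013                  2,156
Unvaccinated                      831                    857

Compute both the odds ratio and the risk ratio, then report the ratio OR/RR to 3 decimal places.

Cells: a = 1013, b = 2156, c = 831, d = 857.
OR = (1013·857)/(2156·831) = 868141/1791636 = 0.48455
Risk in exposed = 1013/3169 = 0.31966; risk in unexposed = 831/1688 = 0.49230; RR = 0.64932
OR/RR = 0.48455 / 0.64932 = 0.74625
The outcome is not rare, so the OR lies further from 1 than the RR.

0.746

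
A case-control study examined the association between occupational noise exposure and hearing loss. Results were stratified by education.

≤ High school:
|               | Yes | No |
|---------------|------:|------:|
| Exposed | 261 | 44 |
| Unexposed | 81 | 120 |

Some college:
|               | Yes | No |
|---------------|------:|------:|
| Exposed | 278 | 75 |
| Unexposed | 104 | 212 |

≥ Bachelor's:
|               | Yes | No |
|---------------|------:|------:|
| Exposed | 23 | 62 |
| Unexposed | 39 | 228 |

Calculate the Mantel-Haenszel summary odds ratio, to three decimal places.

6.448

OR_MH = Σ(aᵢdᵢ/nᵢ) / Σ(bᵢcᵢ/nᵢ), where nᵢ is the stratum total.
Stratum 1 (≤ High school): n = 506; a·d/n = 261·120/506 = 61.8972; b·c/n = 44·81/506 = 7.0435
Stratum 2 (Some college): n = 669; a·d/n = 278·212/669 = 88.0957; b·c/n = 75·104/669 = 11.6592
Stratum 3 (≥ Bachelor's): n = 352; a·d/n = 23·228/352 = 14.8977; b·c/n = 62·39/352 = 6.8693
OR_MH = (61.8972 + 88.0957 + 14.8977) / (7.0435 + 11.6592 + 6.8693) = 164.8906 / 25.5720 = 6.44810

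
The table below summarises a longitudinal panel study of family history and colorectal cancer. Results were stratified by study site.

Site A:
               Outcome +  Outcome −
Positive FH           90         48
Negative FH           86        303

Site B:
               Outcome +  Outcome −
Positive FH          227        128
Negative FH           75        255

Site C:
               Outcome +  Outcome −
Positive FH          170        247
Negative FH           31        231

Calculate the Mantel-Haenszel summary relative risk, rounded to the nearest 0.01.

RR_MH = Σ(aᵢ·n₀ᵢ/nᵢ) / Σ(cᵢ·n₁ᵢ/nᵢ), with n₁ᵢ = aᵢ+bᵢ (exposed), n₀ᵢ = cᵢ+dᵢ (unexposed), nᵢ = n₁ᵢ+n₀ᵢ.
Stratum 1 (Site A): n₁ = 138, n₀ = 389, n = 527; a·n₀/n = 90·389/527 = 66.4326; c·n₁/n = 86·138/527 = 22.5199
Stratum 2 (Site B): n₁ = 355, n₀ = 330, n = 685; a·n₀/n = 227·330/685 = 109.3577; c·n₁/n = 75·355/685 = 38.8686
Stratum 3 (Site C): n₁ = 417, n₀ = 262, n = 679; a·n₀/n = 170·262/679 = 65.5965; c·n₁/n = 31·417/679 = 19.0383
RR_MH = (66.4326 + 109.3577 + 65.5965) / (22.5199 + 38.8686 + 19.0383) = 241.3868 / 80.4268 = 3.00132

3.00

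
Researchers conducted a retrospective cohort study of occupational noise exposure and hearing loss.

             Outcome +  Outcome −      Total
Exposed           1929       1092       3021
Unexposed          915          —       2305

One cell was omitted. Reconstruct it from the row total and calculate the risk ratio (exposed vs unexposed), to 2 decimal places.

The missing cell is in the unexposed row: 2305 − 915 = 1390.
So a = 1929, b = 1092, c = 915, d = 1390.
RR = [a/(a+b)] / [c/(c+d)] = (1929/3021) / (915/2305) = 0.63853/0.39696 = 1.60854

1.61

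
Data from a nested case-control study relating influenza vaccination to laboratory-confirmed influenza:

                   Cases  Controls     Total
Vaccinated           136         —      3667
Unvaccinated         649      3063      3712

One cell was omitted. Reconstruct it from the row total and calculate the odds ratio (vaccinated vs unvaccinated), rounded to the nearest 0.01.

0.18

The missing cell is in the exposed row: 3667 − 136 = 3531.
So a = 136, b = 3531, c = 649, d = 3063.
OR = (a·d)/(b·c) = (136 × 3063) / (3531 × 649) = 416568 / 2291619 = 0.18178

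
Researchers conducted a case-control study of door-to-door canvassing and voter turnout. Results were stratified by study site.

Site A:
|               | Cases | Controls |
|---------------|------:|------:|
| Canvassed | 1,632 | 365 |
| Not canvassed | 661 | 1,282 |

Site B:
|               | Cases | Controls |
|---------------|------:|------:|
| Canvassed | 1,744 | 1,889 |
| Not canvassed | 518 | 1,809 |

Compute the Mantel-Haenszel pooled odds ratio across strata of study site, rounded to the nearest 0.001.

4.704

OR_MH = Σ(aᵢdᵢ/nᵢ) / Σ(bᵢcᵢ/nᵢ), where nᵢ is the stratum total.
Stratum 1 (Site A): n = 3940; a·d/n = 1632·1282/3940 = 531.0213; b·c/n = 365·661/3940 = 61.2348
Stratum 2 (Site B): n = 5960; a·d/n = 1744·1809/5960 = 529.3450; b·c/n = 1889·518/5960 = 164.1782
OR_MH = (531.0213 + 529.3450) / (61.2348 + 164.1782) = 1060.3663 / 225.4130 = 4.70411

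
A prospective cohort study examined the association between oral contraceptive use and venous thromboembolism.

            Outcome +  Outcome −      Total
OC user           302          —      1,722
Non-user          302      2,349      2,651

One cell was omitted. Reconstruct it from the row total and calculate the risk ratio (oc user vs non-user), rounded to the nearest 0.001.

1.539

The missing cell is in the exposed row: 1722 − 302 = 1420.
So a = 302, b = 1420, c = 302, d = 2349.
RR = [a/(a+b)] / [c/(c+d)] = (302/1722) / (302/2651) = 0.17538/0.11392 = 1.53949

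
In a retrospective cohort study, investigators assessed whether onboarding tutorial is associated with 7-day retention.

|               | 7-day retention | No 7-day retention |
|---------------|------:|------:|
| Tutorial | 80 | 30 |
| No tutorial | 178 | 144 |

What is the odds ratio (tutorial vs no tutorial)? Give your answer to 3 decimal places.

Cells: a = 80, b = 30, c = 178, d = 144.
OR = (a·d)/(b·c) = (80 × 144) / (30 × 178) = 11520 / 5340 = 2.15730
The odds of 7-day retention are about 2.16 times as high in the tutorial group.

2.157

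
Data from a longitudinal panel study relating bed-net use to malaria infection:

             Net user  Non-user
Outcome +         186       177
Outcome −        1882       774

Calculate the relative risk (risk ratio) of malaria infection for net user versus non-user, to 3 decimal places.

Reading the table with exposure as columns: a = 186 (Net user, case), b = 1882 (Net user, non-case), c = 177 (Non-user, case), d = 774.
Risk in exposed = 186/2068 = 0.08994; risk in unexposed = 177/951 = 0.18612.
RR = 0.08994 / 0.18612 = 0.48325
The risk is 52% lower among the exposed than among the unexposed.

0.483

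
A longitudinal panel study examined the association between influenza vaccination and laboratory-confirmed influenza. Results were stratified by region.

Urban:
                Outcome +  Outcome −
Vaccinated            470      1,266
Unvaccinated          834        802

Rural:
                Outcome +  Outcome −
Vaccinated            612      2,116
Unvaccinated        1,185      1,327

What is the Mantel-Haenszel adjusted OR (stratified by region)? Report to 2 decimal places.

0.34

OR_MH = Σ(aᵢdᵢ/nᵢ) / Σ(bᵢcᵢ/nᵢ), where nᵢ is the stratum total.
Stratum 1 (Urban): n = 3372; a·d/n = 470·802/3372 = 111.7853; b·c/n = 1266·834/3372 = 313.1210
Stratum 2 (Rural): n = 5240; a·d/n = 612·1327/5240 = 154.9855; b·c/n = 2116·1185/5240 = 478.5229
OR_MH = (111.7853 + 154.9855) / (313.1210 + 478.5229) = 266.7708 / 791.6439 = 0.33698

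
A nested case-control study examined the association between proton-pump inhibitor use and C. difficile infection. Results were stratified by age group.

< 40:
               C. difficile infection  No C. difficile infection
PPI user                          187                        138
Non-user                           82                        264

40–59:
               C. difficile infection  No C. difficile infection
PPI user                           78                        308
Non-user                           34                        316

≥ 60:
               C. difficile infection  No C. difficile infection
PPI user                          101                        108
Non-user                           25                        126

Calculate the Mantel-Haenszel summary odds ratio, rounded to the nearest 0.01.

3.69

OR_MH = Σ(aᵢdᵢ/nᵢ) / Σ(bᵢcᵢ/nᵢ), where nᵢ is the stratum total.
Stratum 1 (< 40): n = 671; a·d/n = 187·264/671 = 73.5738; b·c/n = 138·82/671 = 16.8644
Stratum 2 (40–59): n = 736; a·d/n = 78·316/736 = 33.4891; b·c/n = 308·34/736 = 14.2283
Stratum 3 (≥ 60): n = 360; a·d/n = 101·126/360 = 35.3500; b·c/n = 108·25/360 = 7.5000
OR_MH = (73.5738 + 33.4891 + 35.3500) / (16.8644 + 14.2283 + 7.5000) = 142.4129 / 38.5926 = 3.69016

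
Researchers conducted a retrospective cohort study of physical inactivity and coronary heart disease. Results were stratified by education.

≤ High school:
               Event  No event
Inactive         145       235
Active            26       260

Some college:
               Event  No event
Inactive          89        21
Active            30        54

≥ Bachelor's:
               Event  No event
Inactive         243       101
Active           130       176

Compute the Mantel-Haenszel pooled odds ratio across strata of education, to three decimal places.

4.512

OR_MH = Σ(aᵢdᵢ/nᵢ) / Σ(bᵢcᵢ/nᵢ), where nᵢ is the stratum total.
Stratum 1 (≤ High school): n = 666; a·d/n = 145·260/666 = 56.6066; b·c/n = 235·26/666 = 9.1742
Stratum 2 (Some college): n = 194; a·d/n = 89·54/194 = 24.7732; b·c/n = 21·30/194 = 3.2474
Stratum 3 (≥ Bachelor's): n = 650; a·d/n = 243·176/650 = 65.7969; b·c/n = 101·130/650 = 20.2000
OR_MH = (56.6066 + 24.7732 + 65.7969) / (9.1742 + 3.2474 + 20.2000) = 147.1767 / 32.6216 = 4.51163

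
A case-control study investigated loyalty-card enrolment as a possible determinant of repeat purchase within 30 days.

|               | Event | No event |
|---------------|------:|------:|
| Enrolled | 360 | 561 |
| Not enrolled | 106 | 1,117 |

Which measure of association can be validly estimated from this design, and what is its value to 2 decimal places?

Cells: a = 360, b = 561, c = 106, d = 1117.
This is a case-control study: participants were sampled on outcome status, so risks in the source population cannot be estimated directly — relative risk is not valid here. The odds ratio is the appropriate measure.
OR = (a·d)/(b·c) = (360 × 1117) / (561 × 106) = 402120 / 59466 = 6.76218

6.76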